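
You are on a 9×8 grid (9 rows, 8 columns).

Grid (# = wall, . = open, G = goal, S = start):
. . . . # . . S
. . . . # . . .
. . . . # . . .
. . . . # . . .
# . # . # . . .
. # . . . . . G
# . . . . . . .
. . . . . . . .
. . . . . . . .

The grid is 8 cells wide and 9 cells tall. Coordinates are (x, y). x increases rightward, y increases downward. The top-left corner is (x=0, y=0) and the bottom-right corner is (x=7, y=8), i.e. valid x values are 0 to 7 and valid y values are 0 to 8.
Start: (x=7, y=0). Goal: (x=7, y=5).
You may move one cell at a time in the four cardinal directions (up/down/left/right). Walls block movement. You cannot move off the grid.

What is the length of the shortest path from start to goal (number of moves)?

BFS from (x=7, y=0) until reaching (x=7, y=5):
  Distance 0: (x=7, y=0)
  Distance 1: (x=6, y=0), (x=7, y=1)
  Distance 2: (x=5, y=0), (x=6, y=1), (x=7, y=2)
  Distance 3: (x=5, y=1), (x=6, y=2), (x=7, y=3)
  Distance 4: (x=5, y=2), (x=6, y=3), (x=7, y=4)
  Distance 5: (x=5, y=3), (x=6, y=4), (x=7, y=5)  <- goal reached here
One shortest path (5 moves): (x=7, y=0) -> (x=7, y=1) -> (x=7, y=2) -> (x=7, y=3) -> (x=7, y=4) -> (x=7, y=5)

Answer: Shortest path length: 5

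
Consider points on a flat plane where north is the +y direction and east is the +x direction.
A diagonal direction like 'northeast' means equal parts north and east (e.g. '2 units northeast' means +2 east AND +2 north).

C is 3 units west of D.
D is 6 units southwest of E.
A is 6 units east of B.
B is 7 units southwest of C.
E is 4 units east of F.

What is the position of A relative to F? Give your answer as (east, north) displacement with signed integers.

Answer: A is at (east=-6, north=-13) relative to F.

Derivation:
Place F at the origin (east=0, north=0).
  E is 4 units east of F: delta (east=+4, north=+0); E at (east=4, north=0).
  D is 6 units southwest of E: delta (east=-6, north=-6); D at (east=-2, north=-6).
  C is 3 units west of D: delta (east=-3, north=+0); C at (east=-5, north=-6).
  B is 7 units southwest of C: delta (east=-7, north=-7); B at (east=-12, north=-13).
  A is 6 units east of B: delta (east=+6, north=+0); A at (east=-6, north=-13).
Therefore A relative to F: (east=-6, north=-13).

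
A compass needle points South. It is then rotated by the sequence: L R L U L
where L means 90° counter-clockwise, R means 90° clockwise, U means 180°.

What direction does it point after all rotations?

Answer: Final heading: South

Derivation:
Start: South
  L (left (90° counter-clockwise)) -> East
  R (right (90° clockwise)) -> South
  L (left (90° counter-clockwise)) -> East
  U (U-turn (180°)) -> West
  L (left (90° counter-clockwise)) -> South
Final: South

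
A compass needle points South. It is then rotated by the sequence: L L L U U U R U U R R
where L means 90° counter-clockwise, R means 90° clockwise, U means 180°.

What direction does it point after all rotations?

Start: South
  L (left (90° counter-clockwise)) -> East
  L (left (90° counter-clockwise)) -> North
  L (left (90° counter-clockwise)) -> West
  U (U-turn (180°)) -> East
  U (U-turn (180°)) -> West
  U (U-turn (180°)) -> East
  R (right (90° clockwise)) -> South
  U (U-turn (180°)) -> North
  U (U-turn (180°)) -> South
  R (right (90° clockwise)) -> West
  R (right (90° clockwise)) -> North
Final: North

Answer: Final heading: North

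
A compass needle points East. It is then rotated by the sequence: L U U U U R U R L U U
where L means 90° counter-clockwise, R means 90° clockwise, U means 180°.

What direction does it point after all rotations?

Start: East
  L (left (90° counter-clockwise)) -> North
  U (U-turn (180°)) -> South
  U (U-turn (180°)) -> North
  U (U-turn (180°)) -> South
  U (U-turn (180°)) -> North
  R (right (90° clockwise)) -> East
  U (U-turn (180°)) -> West
  R (right (90° clockwise)) -> North
  L (left (90° counter-clockwise)) -> West
  U (U-turn (180°)) -> East
  U (U-turn (180°)) -> West
Final: West

Answer: Final heading: West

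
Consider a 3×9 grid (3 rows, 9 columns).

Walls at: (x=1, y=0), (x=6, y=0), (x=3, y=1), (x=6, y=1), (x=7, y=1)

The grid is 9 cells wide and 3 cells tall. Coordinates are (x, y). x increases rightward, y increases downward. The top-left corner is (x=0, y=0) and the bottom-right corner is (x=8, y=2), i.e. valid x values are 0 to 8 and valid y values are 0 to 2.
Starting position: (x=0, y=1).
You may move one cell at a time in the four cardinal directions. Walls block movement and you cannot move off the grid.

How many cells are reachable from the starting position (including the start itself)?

BFS flood-fill from (x=0, y=1):
  Distance 0: (x=0, y=1)
  Distance 1: (x=0, y=0), (x=1, y=1), (x=0, y=2)
  Distance 2: (x=2, y=1), (x=1, y=2)
  Distance 3: (x=2, y=0), (x=2, y=2)
  Distance 4: (x=3, y=0), (x=3, y=2)
  Distance 5: (x=4, y=0), (x=4, y=2)
  Distance 6: (x=5, y=0), (x=4, y=1), (x=5, y=2)
  Distance 7: (x=5, y=1), (x=6, y=2)
  Distance 8: (x=7, y=2)
  Distance 9: (x=8, y=2)
  Distance 10: (x=8, y=1)
  Distance 11: (x=8, y=0)
  Distance 12: (x=7, y=0)
Total reachable: 22 (grid has 22 open cells total)

Answer: Reachable cells: 22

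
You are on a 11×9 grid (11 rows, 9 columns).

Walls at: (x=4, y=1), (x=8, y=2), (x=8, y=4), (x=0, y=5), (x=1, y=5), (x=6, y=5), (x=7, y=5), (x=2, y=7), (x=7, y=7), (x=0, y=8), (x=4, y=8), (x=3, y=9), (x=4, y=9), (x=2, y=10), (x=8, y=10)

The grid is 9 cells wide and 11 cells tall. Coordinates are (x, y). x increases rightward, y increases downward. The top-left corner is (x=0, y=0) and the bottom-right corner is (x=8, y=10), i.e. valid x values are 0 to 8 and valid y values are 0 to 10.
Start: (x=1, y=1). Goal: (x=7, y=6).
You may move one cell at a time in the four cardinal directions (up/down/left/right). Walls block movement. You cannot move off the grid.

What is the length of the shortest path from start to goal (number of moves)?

Answer: Shortest path length: 11

Derivation:
BFS from (x=1, y=1) until reaching (x=7, y=6):
  Distance 0: (x=1, y=1)
  Distance 1: (x=1, y=0), (x=0, y=1), (x=2, y=1), (x=1, y=2)
  Distance 2: (x=0, y=0), (x=2, y=0), (x=3, y=1), (x=0, y=2), (x=2, y=2), (x=1, y=3)
  Distance 3: (x=3, y=0), (x=3, y=2), (x=0, y=3), (x=2, y=3), (x=1, y=4)
  Distance 4: (x=4, y=0), (x=4, y=2), (x=3, y=3), (x=0, y=4), (x=2, y=4)
  Distance 5: (x=5, y=0), (x=5, y=2), (x=4, y=3), (x=3, y=4), (x=2, y=5)
  Distance 6: (x=6, y=0), (x=5, y=1), (x=6, y=2), (x=5, y=3), (x=4, y=4), (x=3, y=5), (x=2, y=6)
  Distance 7: (x=7, y=0), (x=6, y=1), (x=7, y=2), (x=6, y=3), (x=5, y=4), (x=4, y=5), (x=1, y=6), (x=3, y=6)
  Distance 8: (x=8, y=0), (x=7, y=1), (x=7, y=3), (x=6, y=4), (x=5, y=5), (x=0, y=6), (x=4, y=6), (x=1, y=7), (x=3, y=7)
  Distance 9: (x=8, y=1), (x=8, y=3), (x=7, y=4), (x=5, y=6), (x=0, y=7), (x=4, y=7), (x=1, y=8), (x=3, y=8)
  Distance 10: (x=6, y=6), (x=5, y=7), (x=2, y=8), (x=1, y=9)
  Distance 11: (x=7, y=6), (x=6, y=7), (x=5, y=8), (x=0, y=9), (x=2, y=9), (x=1, y=10)  <- goal reached here
One shortest path (11 moves): (x=1, y=1) -> (x=2, y=1) -> (x=3, y=1) -> (x=3, y=2) -> (x=4, y=2) -> (x=5, y=2) -> (x=5, y=3) -> (x=5, y=4) -> (x=5, y=5) -> (x=5, y=6) -> (x=6, y=6) -> (x=7, y=6)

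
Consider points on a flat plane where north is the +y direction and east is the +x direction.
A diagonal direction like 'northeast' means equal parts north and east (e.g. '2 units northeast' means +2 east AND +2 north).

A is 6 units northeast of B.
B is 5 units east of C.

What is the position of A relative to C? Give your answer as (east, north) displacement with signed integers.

Place C at the origin (east=0, north=0).
  B is 5 units east of C: delta (east=+5, north=+0); B at (east=5, north=0).
  A is 6 units northeast of B: delta (east=+6, north=+6); A at (east=11, north=6).
Therefore A relative to C: (east=11, north=6).

Answer: A is at (east=11, north=6) relative to C.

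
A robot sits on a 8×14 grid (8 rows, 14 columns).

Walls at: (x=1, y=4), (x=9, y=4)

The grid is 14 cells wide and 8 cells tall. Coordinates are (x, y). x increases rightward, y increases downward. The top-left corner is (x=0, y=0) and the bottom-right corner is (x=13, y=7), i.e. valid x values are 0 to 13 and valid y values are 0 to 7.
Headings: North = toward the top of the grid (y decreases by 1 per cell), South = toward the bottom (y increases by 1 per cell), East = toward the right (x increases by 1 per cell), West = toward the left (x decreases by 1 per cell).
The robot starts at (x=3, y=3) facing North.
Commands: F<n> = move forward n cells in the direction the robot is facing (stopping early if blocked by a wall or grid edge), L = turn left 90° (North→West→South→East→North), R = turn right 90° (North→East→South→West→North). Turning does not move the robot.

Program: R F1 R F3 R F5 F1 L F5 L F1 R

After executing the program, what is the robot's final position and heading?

Start: (x=3, y=3), facing North
  R: turn right, now facing East
  F1: move forward 1, now at (x=4, y=3)
  R: turn right, now facing South
  F3: move forward 3, now at (x=4, y=6)
  R: turn right, now facing West
  F5: move forward 4/5 (blocked), now at (x=0, y=6)
  F1: move forward 0/1 (blocked), now at (x=0, y=6)
  L: turn left, now facing South
  F5: move forward 1/5 (blocked), now at (x=0, y=7)
  L: turn left, now facing East
  F1: move forward 1, now at (x=1, y=7)
  R: turn right, now facing South
Final: (x=1, y=7), facing South

Answer: Final position: (x=1, y=7), facing South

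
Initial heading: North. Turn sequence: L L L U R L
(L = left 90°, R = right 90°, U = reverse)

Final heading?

Start: North
  L (left (90° counter-clockwise)) -> West
  L (left (90° counter-clockwise)) -> South
  L (left (90° counter-clockwise)) -> East
  U (U-turn (180°)) -> West
  R (right (90° clockwise)) -> North
  L (left (90° counter-clockwise)) -> West
Final: West

Answer: Final heading: West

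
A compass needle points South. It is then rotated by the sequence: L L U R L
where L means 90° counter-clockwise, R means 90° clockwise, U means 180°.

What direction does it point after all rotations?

Start: South
  L (left (90° counter-clockwise)) -> East
  L (left (90° counter-clockwise)) -> North
  U (U-turn (180°)) -> South
  R (right (90° clockwise)) -> West
  L (left (90° counter-clockwise)) -> South
Final: South

Answer: Final heading: South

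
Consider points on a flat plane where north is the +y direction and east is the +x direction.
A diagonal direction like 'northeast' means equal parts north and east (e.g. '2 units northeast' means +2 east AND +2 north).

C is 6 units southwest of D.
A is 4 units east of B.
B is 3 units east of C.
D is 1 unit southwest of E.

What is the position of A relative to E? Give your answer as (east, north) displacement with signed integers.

Place E at the origin (east=0, north=0).
  D is 1 unit southwest of E: delta (east=-1, north=-1); D at (east=-1, north=-1).
  C is 6 units southwest of D: delta (east=-6, north=-6); C at (east=-7, north=-7).
  B is 3 units east of C: delta (east=+3, north=+0); B at (east=-4, north=-7).
  A is 4 units east of B: delta (east=+4, north=+0); A at (east=0, north=-7).
Therefore A relative to E: (east=0, north=-7).

Answer: A is at (east=0, north=-7) relative to E.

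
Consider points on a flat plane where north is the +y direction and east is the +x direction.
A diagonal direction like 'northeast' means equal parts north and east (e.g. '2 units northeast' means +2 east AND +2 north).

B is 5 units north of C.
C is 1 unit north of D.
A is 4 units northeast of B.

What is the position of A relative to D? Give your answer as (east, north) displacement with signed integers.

Answer: A is at (east=4, north=10) relative to D.

Derivation:
Place D at the origin (east=0, north=0).
  C is 1 unit north of D: delta (east=+0, north=+1); C at (east=0, north=1).
  B is 5 units north of C: delta (east=+0, north=+5); B at (east=0, north=6).
  A is 4 units northeast of B: delta (east=+4, north=+4); A at (east=4, north=10).
Therefore A relative to D: (east=4, north=10).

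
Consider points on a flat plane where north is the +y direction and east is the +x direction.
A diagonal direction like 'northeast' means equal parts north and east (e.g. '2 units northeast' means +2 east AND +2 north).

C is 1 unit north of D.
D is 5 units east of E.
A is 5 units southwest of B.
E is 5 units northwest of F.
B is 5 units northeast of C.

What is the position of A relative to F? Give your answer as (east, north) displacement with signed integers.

Answer: A is at (east=0, north=6) relative to F.

Derivation:
Place F at the origin (east=0, north=0).
  E is 5 units northwest of F: delta (east=-5, north=+5); E at (east=-5, north=5).
  D is 5 units east of E: delta (east=+5, north=+0); D at (east=0, north=5).
  C is 1 unit north of D: delta (east=+0, north=+1); C at (east=0, north=6).
  B is 5 units northeast of C: delta (east=+5, north=+5); B at (east=5, north=11).
  A is 5 units southwest of B: delta (east=-5, north=-5); A at (east=0, north=6).
Therefore A relative to F: (east=0, north=6).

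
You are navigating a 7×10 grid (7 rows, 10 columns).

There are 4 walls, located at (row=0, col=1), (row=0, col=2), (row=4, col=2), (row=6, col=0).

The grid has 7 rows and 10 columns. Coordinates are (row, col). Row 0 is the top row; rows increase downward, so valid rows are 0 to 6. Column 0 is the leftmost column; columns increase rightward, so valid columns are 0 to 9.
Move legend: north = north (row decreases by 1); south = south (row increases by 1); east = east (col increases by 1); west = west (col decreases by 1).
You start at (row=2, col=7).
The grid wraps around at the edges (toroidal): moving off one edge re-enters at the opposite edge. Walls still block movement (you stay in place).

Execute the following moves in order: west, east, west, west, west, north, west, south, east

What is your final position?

Start: (row=2, col=7)
  west (west): (row=2, col=7) -> (row=2, col=6)
  east (east): (row=2, col=6) -> (row=2, col=7)
  west (west): (row=2, col=7) -> (row=2, col=6)
  west (west): (row=2, col=6) -> (row=2, col=5)
  west (west): (row=2, col=5) -> (row=2, col=4)
  north (north): (row=2, col=4) -> (row=1, col=4)
  west (west): (row=1, col=4) -> (row=1, col=3)
  south (south): (row=1, col=3) -> (row=2, col=3)
  east (east): (row=2, col=3) -> (row=2, col=4)
Final: (row=2, col=4)

Answer: Final position: (row=2, col=4)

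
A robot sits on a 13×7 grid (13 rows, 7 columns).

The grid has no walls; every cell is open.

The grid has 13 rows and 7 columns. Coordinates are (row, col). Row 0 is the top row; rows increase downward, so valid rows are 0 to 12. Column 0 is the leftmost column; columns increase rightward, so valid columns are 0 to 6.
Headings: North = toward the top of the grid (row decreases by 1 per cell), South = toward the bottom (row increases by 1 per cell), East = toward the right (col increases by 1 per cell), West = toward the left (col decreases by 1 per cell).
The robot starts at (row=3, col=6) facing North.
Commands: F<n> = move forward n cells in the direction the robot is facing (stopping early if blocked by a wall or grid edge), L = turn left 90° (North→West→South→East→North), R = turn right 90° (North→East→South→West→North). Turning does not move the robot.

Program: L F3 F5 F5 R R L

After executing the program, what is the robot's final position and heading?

Start: (row=3, col=6), facing North
  L: turn left, now facing West
  F3: move forward 3, now at (row=3, col=3)
  F5: move forward 3/5 (blocked), now at (row=3, col=0)
  F5: move forward 0/5 (blocked), now at (row=3, col=0)
  R: turn right, now facing North
  R: turn right, now facing East
  L: turn left, now facing North
Final: (row=3, col=0), facing North

Answer: Final position: (row=3, col=0), facing North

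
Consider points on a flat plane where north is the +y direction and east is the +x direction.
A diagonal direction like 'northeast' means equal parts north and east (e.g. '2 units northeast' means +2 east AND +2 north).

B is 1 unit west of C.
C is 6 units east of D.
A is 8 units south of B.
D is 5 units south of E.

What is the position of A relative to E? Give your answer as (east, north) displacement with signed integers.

Answer: A is at (east=5, north=-13) relative to E.

Derivation:
Place E at the origin (east=0, north=0).
  D is 5 units south of E: delta (east=+0, north=-5); D at (east=0, north=-5).
  C is 6 units east of D: delta (east=+6, north=+0); C at (east=6, north=-5).
  B is 1 unit west of C: delta (east=-1, north=+0); B at (east=5, north=-5).
  A is 8 units south of B: delta (east=+0, north=-8); A at (east=5, north=-13).
Therefore A relative to E: (east=5, north=-13).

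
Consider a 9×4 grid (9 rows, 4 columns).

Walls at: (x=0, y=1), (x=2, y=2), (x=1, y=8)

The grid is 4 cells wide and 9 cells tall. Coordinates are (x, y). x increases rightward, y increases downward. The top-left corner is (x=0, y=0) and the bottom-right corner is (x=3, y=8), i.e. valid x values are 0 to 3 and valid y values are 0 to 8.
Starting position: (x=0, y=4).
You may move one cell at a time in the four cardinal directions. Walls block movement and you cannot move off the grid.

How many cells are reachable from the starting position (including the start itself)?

BFS flood-fill from (x=0, y=4):
  Distance 0: (x=0, y=4)
  Distance 1: (x=0, y=3), (x=1, y=4), (x=0, y=5)
  Distance 2: (x=0, y=2), (x=1, y=3), (x=2, y=4), (x=1, y=5), (x=0, y=6)
  Distance 3: (x=1, y=2), (x=2, y=3), (x=3, y=4), (x=2, y=5), (x=1, y=6), (x=0, y=7)
  Distance 4: (x=1, y=1), (x=3, y=3), (x=3, y=5), (x=2, y=6), (x=1, y=7), (x=0, y=8)
  Distance 5: (x=1, y=0), (x=2, y=1), (x=3, y=2), (x=3, y=6), (x=2, y=7)
  Distance 6: (x=0, y=0), (x=2, y=0), (x=3, y=1), (x=3, y=7), (x=2, y=8)
  Distance 7: (x=3, y=0), (x=3, y=8)
Total reachable: 33 (grid has 33 open cells total)

Answer: Reachable cells: 33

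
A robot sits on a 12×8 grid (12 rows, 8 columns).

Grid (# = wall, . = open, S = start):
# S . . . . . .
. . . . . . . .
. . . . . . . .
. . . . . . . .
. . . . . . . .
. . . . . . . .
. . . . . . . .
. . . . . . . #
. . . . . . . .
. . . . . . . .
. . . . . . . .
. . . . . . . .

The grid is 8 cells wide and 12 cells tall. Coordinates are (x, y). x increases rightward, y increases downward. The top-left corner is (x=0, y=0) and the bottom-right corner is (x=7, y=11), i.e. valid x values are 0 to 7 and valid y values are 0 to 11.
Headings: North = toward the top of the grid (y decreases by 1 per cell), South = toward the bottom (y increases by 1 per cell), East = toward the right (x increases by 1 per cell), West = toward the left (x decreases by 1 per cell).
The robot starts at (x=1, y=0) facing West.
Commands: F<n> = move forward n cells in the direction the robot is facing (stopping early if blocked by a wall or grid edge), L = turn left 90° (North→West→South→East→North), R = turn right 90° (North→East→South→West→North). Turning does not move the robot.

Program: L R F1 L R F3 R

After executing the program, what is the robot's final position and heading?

Answer: Final position: (x=1, y=0), facing North

Derivation:
Start: (x=1, y=0), facing West
  L: turn left, now facing South
  R: turn right, now facing West
  F1: move forward 0/1 (blocked), now at (x=1, y=0)
  L: turn left, now facing South
  R: turn right, now facing West
  F3: move forward 0/3 (blocked), now at (x=1, y=0)
  R: turn right, now facing North
Final: (x=1, y=0), facing North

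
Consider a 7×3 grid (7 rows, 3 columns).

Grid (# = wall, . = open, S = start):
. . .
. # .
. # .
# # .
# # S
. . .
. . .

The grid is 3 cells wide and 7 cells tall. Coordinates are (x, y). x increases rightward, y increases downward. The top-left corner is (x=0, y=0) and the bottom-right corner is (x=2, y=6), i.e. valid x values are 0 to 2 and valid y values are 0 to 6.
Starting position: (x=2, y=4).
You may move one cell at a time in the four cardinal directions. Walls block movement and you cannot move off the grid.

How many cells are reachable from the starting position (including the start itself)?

Answer: Reachable cells: 15

Derivation:
BFS flood-fill from (x=2, y=4):
  Distance 0: (x=2, y=4)
  Distance 1: (x=2, y=3), (x=2, y=5)
  Distance 2: (x=2, y=2), (x=1, y=5), (x=2, y=6)
  Distance 3: (x=2, y=1), (x=0, y=5), (x=1, y=6)
  Distance 4: (x=2, y=0), (x=0, y=6)
  Distance 5: (x=1, y=0)
  Distance 6: (x=0, y=0)
  Distance 7: (x=0, y=1)
  Distance 8: (x=0, y=2)
Total reachable: 15 (grid has 15 open cells total)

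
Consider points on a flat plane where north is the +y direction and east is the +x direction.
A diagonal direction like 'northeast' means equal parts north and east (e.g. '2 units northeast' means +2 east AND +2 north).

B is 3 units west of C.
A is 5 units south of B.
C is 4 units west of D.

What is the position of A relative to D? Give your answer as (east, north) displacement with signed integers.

Answer: A is at (east=-7, north=-5) relative to D.

Derivation:
Place D at the origin (east=0, north=0).
  C is 4 units west of D: delta (east=-4, north=+0); C at (east=-4, north=0).
  B is 3 units west of C: delta (east=-3, north=+0); B at (east=-7, north=0).
  A is 5 units south of B: delta (east=+0, north=-5); A at (east=-7, north=-5).
Therefore A relative to D: (east=-7, north=-5).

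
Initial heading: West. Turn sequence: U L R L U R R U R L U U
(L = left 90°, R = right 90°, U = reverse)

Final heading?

Answer: Final heading: South

Derivation:
Start: West
  U (U-turn (180°)) -> East
  L (left (90° counter-clockwise)) -> North
  R (right (90° clockwise)) -> East
  L (left (90° counter-clockwise)) -> North
  U (U-turn (180°)) -> South
  R (right (90° clockwise)) -> West
  R (right (90° clockwise)) -> North
  U (U-turn (180°)) -> South
  R (right (90° clockwise)) -> West
  L (left (90° counter-clockwise)) -> South
  U (U-turn (180°)) -> North
  U (U-turn (180°)) -> South
Final: South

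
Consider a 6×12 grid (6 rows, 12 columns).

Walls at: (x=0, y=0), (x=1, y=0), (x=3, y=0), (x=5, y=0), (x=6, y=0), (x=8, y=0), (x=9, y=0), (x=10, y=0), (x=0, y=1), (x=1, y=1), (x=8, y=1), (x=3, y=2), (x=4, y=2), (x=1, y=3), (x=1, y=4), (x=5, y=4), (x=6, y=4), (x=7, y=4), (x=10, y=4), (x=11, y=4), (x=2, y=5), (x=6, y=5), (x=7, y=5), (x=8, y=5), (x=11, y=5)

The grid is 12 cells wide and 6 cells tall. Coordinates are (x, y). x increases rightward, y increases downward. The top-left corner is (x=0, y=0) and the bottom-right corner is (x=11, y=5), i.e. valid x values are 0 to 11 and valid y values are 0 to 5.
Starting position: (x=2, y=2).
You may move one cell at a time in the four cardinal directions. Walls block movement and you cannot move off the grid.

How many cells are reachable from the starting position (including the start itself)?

BFS flood-fill from (x=2, y=2):
  Distance 0: (x=2, y=2)
  Distance 1: (x=2, y=1), (x=1, y=2), (x=2, y=3)
  Distance 2: (x=2, y=0), (x=3, y=1), (x=0, y=2), (x=3, y=3), (x=2, y=4)
  Distance 3: (x=4, y=1), (x=0, y=3), (x=4, y=3), (x=3, y=4)
  Distance 4: (x=4, y=0), (x=5, y=1), (x=5, y=3), (x=0, y=4), (x=4, y=4), (x=3, y=5)
  Distance 5: (x=6, y=1), (x=5, y=2), (x=6, y=3), (x=0, y=5), (x=4, y=5)
  Distance 6: (x=7, y=1), (x=6, y=2), (x=7, y=3), (x=1, y=5), (x=5, y=5)
  Distance 7: (x=7, y=0), (x=7, y=2), (x=8, y=3)
  Distance 8: (x=8, y=2), (x=9, y=3), (x=8, y=4)
  Distance 9: (x=9, y=2), (x=10, y=3), (x=9, y=4)
  Distance 10: (x=9, y=1), (x=10, y=2), (x=11, y=3), (x=9, y=5)
  Distance 11: (x=10, y=1), (x=11, y=2), (x=10, y=5)
  Distance 12: (x=11, y=1)
  Distance 13: (x=11, y=0)
Total reachable: 47 (grid has 47 open cells total)

Answer: Reachable cells: 47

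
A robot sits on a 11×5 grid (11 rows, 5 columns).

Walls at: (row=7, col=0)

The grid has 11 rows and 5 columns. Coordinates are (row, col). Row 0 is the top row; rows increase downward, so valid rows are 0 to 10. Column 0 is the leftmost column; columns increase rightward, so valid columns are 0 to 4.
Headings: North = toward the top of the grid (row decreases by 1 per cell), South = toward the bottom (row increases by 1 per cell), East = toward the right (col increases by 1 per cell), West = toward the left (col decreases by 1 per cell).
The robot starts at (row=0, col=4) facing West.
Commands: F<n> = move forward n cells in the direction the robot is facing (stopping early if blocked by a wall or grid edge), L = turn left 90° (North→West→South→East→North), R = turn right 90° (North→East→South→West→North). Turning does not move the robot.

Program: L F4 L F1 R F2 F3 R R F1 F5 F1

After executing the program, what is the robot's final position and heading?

Start: (row=0, col=4), facing West
  L: turn left, now facing South
  F4: move forward 4, now at (row=4, col=4)
  L: turn left, now facing East
  F1: move forward 0/1 (blocked), now at (row=4, col=4)
  R: turn right, now facing South
  F2: move forward 2, now at (row=6, col=4)
  F3: move forward 3, now at (row=9, col=4)
  R: turn right, now facing West
  R: turn right, now facing North
  F1: move forward 1, now at (row=8, col=4)
  F5: move forward 5, now at (row=3, col=4)
  F1: move forward 1, now at (row=2, col=4)
Final: (row=2, col=4), facing North

Answer: Final position: (row=2, col=4), facing North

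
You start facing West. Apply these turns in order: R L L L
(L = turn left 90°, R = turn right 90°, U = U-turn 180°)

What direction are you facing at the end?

Start: West
  R (right (90° clockwise)) -> North
  L (left (90° counter-clockwise)) -> West
  L (left (90° counter-clockwise)) -> South
  L (left (90° counter-clockwise)) -> East
Final: East

Answer: Final heading: East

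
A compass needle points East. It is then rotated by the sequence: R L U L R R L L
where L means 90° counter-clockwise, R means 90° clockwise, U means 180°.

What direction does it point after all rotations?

Start: East
  R (right (90° clockwise)) -> South
  L (left (90° counter-clockwise)) -> East
  U (U-turn (180°)) -> West
  L (left (90° counter-clockwise)) -> South
  R (right (90° clockwise)) -> West
  R (right (90° clockwise)) -> North
  L (left (90° counter-clockwise)) -> West
  L (left (90° counter-clockwise)) -> South
Final: South

Answer: Final heading: South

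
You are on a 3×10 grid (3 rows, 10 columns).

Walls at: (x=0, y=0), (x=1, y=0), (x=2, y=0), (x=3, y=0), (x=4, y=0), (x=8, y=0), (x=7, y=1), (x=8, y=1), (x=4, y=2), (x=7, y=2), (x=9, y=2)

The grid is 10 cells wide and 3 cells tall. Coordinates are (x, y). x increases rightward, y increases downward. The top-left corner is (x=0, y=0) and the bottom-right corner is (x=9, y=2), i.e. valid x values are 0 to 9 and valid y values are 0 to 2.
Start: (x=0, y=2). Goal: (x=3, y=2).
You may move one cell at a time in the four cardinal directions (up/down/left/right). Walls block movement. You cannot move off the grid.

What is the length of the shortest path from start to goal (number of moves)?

BFS from (x=0, y=2) until reaching (x=3, y=2):
  Distance 0: (x=0, y=2)
  Distance 1: (x=0, y=1), (x=1, y=2)
  Distance 2: (x=1, y=1), (x=2, y=2)
  Distance 3: (x=2, y=1), (x=3, y=2)  <- goal reached here
One shortest path (3 moves): (x=0, y=2) -> (x=1, y=2) -> (x=2, y=2) -> (x=3, y=2)

Answer: Shortest path length: 3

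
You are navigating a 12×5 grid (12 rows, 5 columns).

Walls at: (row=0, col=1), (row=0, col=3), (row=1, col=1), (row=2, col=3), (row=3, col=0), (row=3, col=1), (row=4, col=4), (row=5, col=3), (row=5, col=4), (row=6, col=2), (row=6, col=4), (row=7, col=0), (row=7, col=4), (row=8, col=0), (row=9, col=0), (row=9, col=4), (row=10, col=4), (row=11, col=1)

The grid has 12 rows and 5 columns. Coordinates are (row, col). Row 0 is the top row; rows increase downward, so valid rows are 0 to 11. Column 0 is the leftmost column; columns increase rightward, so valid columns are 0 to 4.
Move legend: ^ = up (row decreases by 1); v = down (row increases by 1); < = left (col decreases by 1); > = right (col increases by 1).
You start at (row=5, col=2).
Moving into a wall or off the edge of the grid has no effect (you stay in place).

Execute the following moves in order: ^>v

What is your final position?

Answer: Final position: (row=4, col=3)

Derivation:
Start: (row=5, col=2)
  ^ (up): (row=5, col=2) -> (row=4, col=2)
  > (right): (row=4, col=2) -> (row=4, col=3)
  v (down): blocked, stay at (row=4, col=3)
Final: (row=4, col=3)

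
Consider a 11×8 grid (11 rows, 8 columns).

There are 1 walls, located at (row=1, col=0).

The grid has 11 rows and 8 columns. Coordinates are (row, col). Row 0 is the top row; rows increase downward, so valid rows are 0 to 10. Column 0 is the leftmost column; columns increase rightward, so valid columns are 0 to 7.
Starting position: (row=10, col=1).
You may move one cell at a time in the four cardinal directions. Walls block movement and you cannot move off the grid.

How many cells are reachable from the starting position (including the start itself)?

Answer: Reachable cells: 87

Derivation:
BFS flood-fill from (row=10, col=1):
  Distance 0: (row=10, col=1)
  Distance 1: (row=9, col=1), (row=10, col=0), (row=10, col=2)
  Distance 2: (row=8, col=1), (row=9, col=0), (row=9, col=2), (row=10, col=3)
  Distance 3: (row=7, col=1), (row=8, col=0), (row=8, col=2), (row=9, col=3), (row=10, col=4)
  Distance 4: (row=6, col=1), (row=7, col=0), (row=7, col=2), (row=8, col=3), (row=9, col=4), (row=10, col=5)
  Distance 5: (row=5, col=1), (row=6, col=0), (row=6, col=2), (row=7, col=3), (row=8, col=4), (row=9, col=5), (row=10, col=6)
  Distance 6: (row=4, col=1), (row=5, col=0), (row=5, col=2), (row=6, col=3), (row=7, col=4), (row=8, col=5), (row=9, col=6), (row=10, col=7)
  Distance 7: (row=3, col=1), (row=4, col=0), (row=4, col=2), (row=5, col=3), (row=6, col=4), (row=7, col=5), (row=8, col=6), (row=9, col=7)
  Distance 8: (row=2, col=1), (row=3, col=0), (row=3, col=2), (row=4, col=3), (row=5, col=4), (row=6, col=5), (row=7, col=6), (row=8, col=7)
  Distance 9: (row=1, col=1), (row=2, col=0), (row=2, col=2), (row=3, col=3), (row=4, col=4), (row=5, col=5), (row=6, col=6), (row=7, col=7)
  Distance 10: (row=0, col=1), (row=1, col=2), (row=2, col=3), (row=3, col=4), (row=4, col=5), (row=5, col=6), (row=6, col=7)
  Distance 11: (row=0, col=0), (row=0, col=2), (row=1, col=3), (row=2, col=4), (row=3, col=5), (row=4, col=6), (row=5, col=7)
  Distance 12: (row=0, col=3), (row=1, col=4), (row=2, col=5), (row=3, col=6), (row=4, col=7)
  Distance 13: (row=0, col=4), (row=1, col=5), (row=2, col=6), (row=3, col=7)
  Distance 14: (row=0, col=5), (row=1, col=6), (row=2, col=7)
  Distance 15: (row=0, col=6), (row=1, col=7)
  Distance 16: (row=0, col=7)
Total reachable: 87 (grid has 87 open cells total)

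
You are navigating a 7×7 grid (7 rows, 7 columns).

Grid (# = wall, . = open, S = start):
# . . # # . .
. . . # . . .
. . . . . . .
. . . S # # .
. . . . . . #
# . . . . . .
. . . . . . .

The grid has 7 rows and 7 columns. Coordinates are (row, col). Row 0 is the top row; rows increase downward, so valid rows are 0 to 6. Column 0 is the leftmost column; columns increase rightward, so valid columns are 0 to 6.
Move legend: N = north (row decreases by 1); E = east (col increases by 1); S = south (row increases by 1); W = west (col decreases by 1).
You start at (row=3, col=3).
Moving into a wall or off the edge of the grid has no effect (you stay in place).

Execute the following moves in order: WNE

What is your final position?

Start: (row=3, col=3)
  W (west): (row=3, col=3) -> (row=3, col=2)
  N (north): (row=3, col=2) -> (row=2, col=2)
  E (east): (row=2, col=2) -> (row=2, col=3)
Final: (row=2, col=3)

Answer: Final position: (row=2, col=3)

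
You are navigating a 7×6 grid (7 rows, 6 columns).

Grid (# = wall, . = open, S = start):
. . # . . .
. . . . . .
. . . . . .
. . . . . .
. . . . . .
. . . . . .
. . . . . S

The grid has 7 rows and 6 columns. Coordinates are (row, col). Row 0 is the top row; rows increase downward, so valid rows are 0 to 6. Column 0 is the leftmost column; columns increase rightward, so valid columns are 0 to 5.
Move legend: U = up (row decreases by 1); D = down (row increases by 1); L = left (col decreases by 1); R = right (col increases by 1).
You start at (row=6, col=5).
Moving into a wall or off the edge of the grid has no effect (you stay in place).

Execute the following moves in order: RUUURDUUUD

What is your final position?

Start: (row=6, col=5)
  R (right): blocked, stay at (row=6, col=5)
  U (up): (row=6, col=5) -> (row=5, col=5)
  U (up): (row=5, col=5) -> (row=4, col=5)
  U (up): (row=4, col=5) -> (row=3, col=5)
  R (right): blocked, stay at (row=3, col=5)
  D (down): (row=3, col=5) -> (row=4, col=5)
  U (up): (row=4, col=5) -> (row=3, col=5)
  U (up): (row=3, col=5) -> (row=2, col=5)
  U (up): (row=2, col=5) -> (row=1, col=5)
  D (down): (row=1, col=5) -> (row=2, col=5)
Final: (row=2, col=5)

Answer: Final position: (row=2, col=5)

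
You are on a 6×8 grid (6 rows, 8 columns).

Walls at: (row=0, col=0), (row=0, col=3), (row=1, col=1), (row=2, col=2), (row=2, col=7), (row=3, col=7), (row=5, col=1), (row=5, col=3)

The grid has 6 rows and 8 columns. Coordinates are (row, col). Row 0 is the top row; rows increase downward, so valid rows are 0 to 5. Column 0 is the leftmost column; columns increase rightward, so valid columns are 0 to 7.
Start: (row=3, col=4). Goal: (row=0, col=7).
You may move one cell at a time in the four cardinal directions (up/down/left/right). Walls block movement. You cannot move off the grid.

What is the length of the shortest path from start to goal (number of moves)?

BFS from (row=3, col=4) until reaching (row=0, col=7):
  Distance 0: (row=3, col=4)
  Distance 1: (row=2, col=4), (row=3, col=3), (row=3, col=5), (row=4, col=4)
  Distance 2: (row=1, col=4), (row=2, col=3), (row=2, col=5), (row=3, col=2), (row=3, col=6), (row=4, col=3), (row=4, col=5), (row=5, col=4)
  Distance 3: (row=0, col=4), (row=1, col=3), (row=1, col=5), (row=2, col=6), (row=3, col=1), (row=4, col=2), (row=4, col=6), (row=5, col=5)
  Distance 4: (row=0, col=5), (row=1, col=2), (row=1, col=6), (row=2, col=1), (row=3, col=0), (row=4, col=1), (row=4, col=7), (row=5, col=2), (row=5, col=6)
  Distance 5: (row=0, col=2), (row=0, col=6), (row=1, col=7), (row=2, col=0), (row=4, col=0), (row=5, col=7)
  Distance 6: (row=0, col=1), (row=0, col=7), (row=1, col=0), (row=5, col=0)  <- goal reached here
One shortest path (6 moves): (row=3, col=4) -> (row=3, col=5) -> (row=3, col=6) -> (row=2, col=6) -> (row=1, col=6) -> (row=1, col=7) -> (row=0, col=7)

Answer: Shortest path length: 6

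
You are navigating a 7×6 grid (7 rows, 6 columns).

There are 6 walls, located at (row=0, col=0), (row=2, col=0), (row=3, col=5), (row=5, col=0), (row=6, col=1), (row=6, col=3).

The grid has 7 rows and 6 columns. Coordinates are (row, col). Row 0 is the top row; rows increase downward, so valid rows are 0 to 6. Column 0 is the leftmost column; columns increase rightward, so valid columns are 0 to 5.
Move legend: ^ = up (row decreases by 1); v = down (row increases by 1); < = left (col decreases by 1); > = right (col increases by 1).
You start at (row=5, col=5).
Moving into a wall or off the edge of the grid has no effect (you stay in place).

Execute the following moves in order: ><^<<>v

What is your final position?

Answer: Final position: (row=5, col=3)

Derivation:
Start: (row=5, col=5)
  > (right): blocked, stay at (row=5, col=5)
  < (left): (row=5, col=5) -> (row=5, col=4)
  ^ (up): (row=5, col=4) -> (row=4, col=4)
  < (left): (row=4, col=4) -> (row=4, col=3)
  < (left): (row=4, col=3) -> (row=4, col=2)
  > (right): (row=4, col=2) -> (row=4, col=3)
  v (down): (row=4, col=3) -> (row=5, col=3)
Final: (row=5, col=3)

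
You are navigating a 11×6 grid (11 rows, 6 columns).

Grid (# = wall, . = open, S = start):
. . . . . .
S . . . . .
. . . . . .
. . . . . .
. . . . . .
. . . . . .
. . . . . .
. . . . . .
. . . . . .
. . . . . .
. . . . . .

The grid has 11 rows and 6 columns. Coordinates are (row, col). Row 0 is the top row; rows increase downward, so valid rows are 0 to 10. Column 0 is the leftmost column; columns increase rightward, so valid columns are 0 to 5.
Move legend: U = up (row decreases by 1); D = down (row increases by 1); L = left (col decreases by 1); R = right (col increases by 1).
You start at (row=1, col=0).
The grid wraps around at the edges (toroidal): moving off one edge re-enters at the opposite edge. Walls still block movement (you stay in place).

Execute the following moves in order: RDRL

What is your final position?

Start: (row=1, col=0)
  R (right): (row=1, col=0) -> (row=1, col=1)
  D (down): (row=1, col=1) -> (row=2, col=1)
  R (right): (row=2, col=1) -> (row=2, col=2)
  L (left): (row=2, col=2) -> (row=2, col=1)
Final: (row=2, col=1)

Answer: Final position: (row=2, col=1)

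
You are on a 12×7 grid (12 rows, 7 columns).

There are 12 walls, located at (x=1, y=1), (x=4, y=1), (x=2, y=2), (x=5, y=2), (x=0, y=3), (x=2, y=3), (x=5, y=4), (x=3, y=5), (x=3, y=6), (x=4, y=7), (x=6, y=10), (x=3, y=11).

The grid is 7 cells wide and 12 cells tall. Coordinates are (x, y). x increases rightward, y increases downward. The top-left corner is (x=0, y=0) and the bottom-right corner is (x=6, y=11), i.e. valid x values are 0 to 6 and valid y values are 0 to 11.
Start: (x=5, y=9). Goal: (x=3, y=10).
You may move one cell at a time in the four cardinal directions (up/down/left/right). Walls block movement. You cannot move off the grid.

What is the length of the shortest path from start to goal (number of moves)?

BFS from (x=5, y=9) until reaching (x=3, y=10):
  Distance 0: (x=5, y=9)
  Distance 1: (x=5, y=8), (x=4, y=9), (x=6, y=9), (x=5, y=10)
  Distance 2: (x=5, y=7), (x=4, y=8), (x=6, y=8), (x=3, y=9), (x=4, y=10), (x=5, y=11)
  Distance 3: (x=5, y=6), (x=6, y=7), (x=3, y=8), (x=2, y=9), (x=3, y=10), (x=4, y=11), (x=6, y=11)  <- goal reached here
One shortest path (3 moves): (x=5, y=9) -> (x=4, y=9) -> (x=3, y=9) -> (x=3, y=10)

Answer: Shortest path length: 3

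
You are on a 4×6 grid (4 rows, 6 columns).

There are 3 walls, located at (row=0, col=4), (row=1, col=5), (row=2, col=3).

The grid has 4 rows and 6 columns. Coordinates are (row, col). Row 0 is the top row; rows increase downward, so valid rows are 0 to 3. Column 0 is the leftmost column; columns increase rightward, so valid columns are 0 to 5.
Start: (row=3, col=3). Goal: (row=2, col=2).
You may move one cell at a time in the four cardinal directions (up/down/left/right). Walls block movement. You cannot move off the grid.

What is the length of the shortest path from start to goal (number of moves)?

Answer: Shortest path length: 2

Derivation:
BFS from (row=3, col=3) until reaching (row=2, col=2):
  Distance 0: (row=3, col=3)
  Distance 1: (row=3, col=2), (row=3, col=4)
  Distance 2: (row=2, col=2), (row=2, col=4), (row=3, col=1), (row=3, col=5)  <- goal reached here
One shortest path (2 moves): (row=3, col=3) -> (row=3, col=2) -> (row=2, col=2)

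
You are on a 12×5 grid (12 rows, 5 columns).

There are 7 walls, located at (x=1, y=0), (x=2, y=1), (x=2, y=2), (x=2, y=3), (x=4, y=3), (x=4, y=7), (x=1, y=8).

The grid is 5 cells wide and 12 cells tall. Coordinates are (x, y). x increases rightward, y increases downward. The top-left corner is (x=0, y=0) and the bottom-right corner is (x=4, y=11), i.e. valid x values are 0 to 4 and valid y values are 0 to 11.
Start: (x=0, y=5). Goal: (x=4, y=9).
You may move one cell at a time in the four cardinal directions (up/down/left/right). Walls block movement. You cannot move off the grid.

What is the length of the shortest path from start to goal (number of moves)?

Answer: Shortest path length: 8

Derivation:
BFS from (x=0, y=5) until reaching (x=4, y=9):
  Distance 0: (x=0, y=5)
  Distance 1: (x=0, y=4), (x=1, y=5), (x=0, y=6)
  Distance 2: (x=0, y=3), (x=1, y=4), (x=2, y=5), (x=1, y=6), (x=0, y=7)
  Distance 3: (x=0, y=2), (x=1, y=3), (x=2, y=4), (x=3, y=5), (x=2, y=6), (x=1, y=7), (x=0, y=8)
  Distance 4: (x=0, y=1), (x=1, y=2), (x=3, y=4), (x=4, y=5), (x=3, y=6), (x=2, y=7), (x=0, y=9)
  Distance 5: (x=0, y=0), (x=1, y=1), (x=3, y=3), (x=4, y=4), (x=4, y=6), (x=3, y=7), (x=2, y=8), (x=1, y=9), (x=0, y=10)
  Distance 6: (x=3, y=2), (x=3, y=8), (x=2, y=9), (x=1, y=10), (x=0, y=11)
  Distance 7: (x=3, y=1), (x=4, y=2), (x=4, y=8), (x=3, y=9), (x=2, y=10), (x=1, y=11)
  Distance 8: (x=3, y=0), (x=4, y=1), (x=4, y=9), (x=3, y=10), (x=2, y=11)  <- goal reached here
One shortest path (8 moves): (x=0, y=5) -> (x=1, y=5) -> (x=2, y=5) -> (x=3, y=5) -> (x=3, y=6) -> (x=3, y=7) -> (x=3, y=8) -> (x=4, y=8) -> (x=4, y=9)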